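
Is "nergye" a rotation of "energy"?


Word: "energy", Candidate: "nergye"
Method: check if candidate is substring of word+word
"energyenergy" contains "nergye"? Yes
Is rotation = Yes


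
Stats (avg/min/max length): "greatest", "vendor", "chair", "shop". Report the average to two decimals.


Lengths: "greatest"=8, "vendor"=6, "chair"=5, "shop"=4
Sum = 23, Count = 4
Average = 23/4 = 5.75
= avg=5.75, min=4, max=8


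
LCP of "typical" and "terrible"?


Word 1: "typical"
Word 2: "terrible"
Comparing from start:
  Pos 0: 't' == 't'
  Pos 1: 'y' != 'e' (stop)
LCP = "t" (length 1)


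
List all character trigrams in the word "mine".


Word: "mine" (length 4)
Number of trigrams = 4 - 3 + 1 = 2
  Position 0: "min"
  Position 1: "ine"
Trigrams = "min", "ine"


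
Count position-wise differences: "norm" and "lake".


Comparing character by character (same length = 4):
  Pos 0: 'n' vs 'l' !=
  Pos 1: 'o' vs 'a' !=
  Pos 2: 'r' vs 'k' !=
  Pos 3: 'm' vs 'e' !=
Hamming distance = 4


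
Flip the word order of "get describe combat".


Original: "get describe combat"
Words (1..n): get | describe | combat
Reversed (n..1): combat | describe | get
Result = "combat describe get"


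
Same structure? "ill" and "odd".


Pattern of "ill": [0, 1, 1]
Pattern of "odd": [0, 1, 1]
Patterns match
Same pattern = Yes


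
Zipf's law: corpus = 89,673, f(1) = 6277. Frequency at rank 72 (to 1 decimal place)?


Zipf's law: f(r) = f(1) / r
f(1) = 6277
f(72) = 6277 / 72
= 87.2 occurrences


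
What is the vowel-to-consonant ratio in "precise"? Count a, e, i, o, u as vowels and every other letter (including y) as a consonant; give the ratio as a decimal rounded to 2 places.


Word: "precise"
Vowels (a,e,i,o,u): 3
Consonants: 4
Ratio = 3/4
= 0.75


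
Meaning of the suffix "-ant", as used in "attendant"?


Suffix: -ant
Example: attendant (attend + -ant)
Meaning = one who / that which


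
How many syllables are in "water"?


Word: "water"
Syllable breakdown: wa / ter
Counting: 2 parts
= 2 syllables


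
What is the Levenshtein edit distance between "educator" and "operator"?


Word 1: "educator" (length 8)
Word 2: "operator" (length 8)
One optimal edit sequence (insert/delete/substitute each cost 1):
  1. substitute 'e' -> 'o'  (+1)
  2. substitute 'd' -> 'p'  (+1)
  3. substitute 'u' -> 'e'  (+1)
  4. substitute 'c' -> 'r'  (+1)
  5. keep 'a'
  6. keep 't'
  7. keep 'o'
  8. keep 'r'
Total edit operations: 4
Edit distance = 4


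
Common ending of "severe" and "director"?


Word 1: "severe"
Word 2: "director"
Comparing from end:
  Pos -1: 'e' != 'r' (stop)
LCS = "" (length 0)


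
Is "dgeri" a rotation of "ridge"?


Word: "ridge", Candidate: "dgeri"
Method: check if candidate is substring of word+word
"ridgeridge" contains "dgeri"? Yes
Is rotation = Yes


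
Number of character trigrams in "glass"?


Word: "glass" (length 5)
Number of 3-grams = length - 3 + 1 = 5 - 3 + 1
= 3


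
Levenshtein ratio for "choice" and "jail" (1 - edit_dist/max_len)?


Word 1: "choice" (length 6)
Word 2: "jail" (length 4)
One optimal edit sequence:
  1. delete 'c'  (+1)
  2. substitute 'h' -> 'j'  (+1)
  3. substitute 'o' -> 'a'  (+1)
  4. keep 'i'
  5. delete 'c'  (+1)
  6. substitute 'e' -> 'l'  (+1)
Edit distance = 5
Max length = max(6, 4) = 6
Similarity = 1 - 5/6
= 0.1667


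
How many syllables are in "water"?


Word: "water"
Syllable breakdown: wa / ter
Counting: 2 parts
= 2 syllables


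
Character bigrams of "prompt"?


Word: "prompt" (length 6)
Number of bigrams = 6 - 2 + 1 = 5
  Position 0: "pr"
  Position 1: "ro"
  Position 2: "om"
  Position 3: "mp"
  Position 4: "pt"
Bigrams = "pr", "ro", "om", "mp", "pt"


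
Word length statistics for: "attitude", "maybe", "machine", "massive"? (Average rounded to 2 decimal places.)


Lengths: "attitude"=8, "maybe"=5, "machine"=7, "massive"=7
Sum = 27, Count = 4
Average = 27/4 = 6.75
= avg=6.75, min=5, max=8


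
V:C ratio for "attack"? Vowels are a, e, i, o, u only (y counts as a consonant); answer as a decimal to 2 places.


Word: "attack"
Vowels (a,e,i,o,u): 2
Consonants: 4
Ratio = 2/4
= 0.50


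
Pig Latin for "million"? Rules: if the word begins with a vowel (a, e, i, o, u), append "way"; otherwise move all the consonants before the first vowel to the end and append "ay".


Word: "million"
Starts with consonant(s) → move to end, add 'ay'
Consonant cluster: "m"
Pig Latin = "illionmay"


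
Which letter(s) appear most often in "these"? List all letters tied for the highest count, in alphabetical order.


Word: "these"
Letter counts:
  'e': 2
  'h': 1
  's': 1
  't': 1
Maximum count = 2
Most frequent = 'e' (2 times each)


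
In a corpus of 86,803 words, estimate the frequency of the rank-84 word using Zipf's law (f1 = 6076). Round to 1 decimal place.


Zipf's law: f(r) = f(1) / r
f(1) = 6076
f(84) = 6076 / 84
= 72.3 occurrences


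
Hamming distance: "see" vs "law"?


Comparing character by character (same length = 3):
  Pos 0: 's' vs 'l' !=
  Pos 1: 'e' vs 'a' !=
  Pos 2: 'e' vs 'w' !=
Hamming distance = 3


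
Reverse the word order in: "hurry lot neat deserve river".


Original: "hurry lot neat deserve river"
Words (1..n): hurry | lot | neat | deserve | river
Reversed (n..1): river | deserve | neat | lot | hurry
Result = "river deserve neat lot hurry"


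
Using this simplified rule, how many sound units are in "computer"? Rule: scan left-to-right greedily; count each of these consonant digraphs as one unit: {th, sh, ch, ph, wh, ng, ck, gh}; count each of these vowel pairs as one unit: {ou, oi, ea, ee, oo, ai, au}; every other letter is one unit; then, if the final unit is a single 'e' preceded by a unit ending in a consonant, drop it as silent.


Word: "computer" (8 letters)
Left-to-right scan:
  1. 'c' (letter)
  2. 'o' (letter)
  3. 'm' (letter)
  4. 'p' (letter)
  5. 'u' (letter)
  6. 't' (letter)
  7. 'e' (letter)
  8. 'r' (letter)
Units from scan: 8
Sound units = 8 units


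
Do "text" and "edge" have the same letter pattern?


Pattern of "text": [0, 1, 2, 0]
Pattern of "edge": [0, 1, 2, 0]
Patterns match
Same pattern = Yes


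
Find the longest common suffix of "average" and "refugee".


Word 1: "average"
Word 2: "refugee"
Comparing from end:
  Pos -1: 'e' == 'e'
  Pos -2: 'g' != 'e' (stop)
LCS = "e" (length 1)


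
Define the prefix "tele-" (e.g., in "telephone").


Prefix: tele-
Example: telephone = tele- + phone
Meaning = distant


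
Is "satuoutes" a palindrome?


Word: "satuoutes"
Reversed: "setuoutas"
Forward == Backward? satuoutes != setuoutas
Palindrome = No


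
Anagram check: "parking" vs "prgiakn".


Word 1: "parking" → sorted: agiknpr
Word 2: "prgiakn" → sorted: agiknpr
Same letters? agiknpr == agiknpr
Anagram = Yes


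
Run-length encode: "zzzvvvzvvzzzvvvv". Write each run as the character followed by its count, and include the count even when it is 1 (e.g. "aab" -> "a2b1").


String: "zzzvvvzvvzzzvvvv"
Scanning for consecutive runs:
  'z' x 3
  'v' x 3
  'z' x 1
  'v' x 2
  'z' x 3
  'v' x 4
RLE = "z3v3z1v2z3v4"


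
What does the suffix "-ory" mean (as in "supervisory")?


Suffix: -ory
Example: supervisory = supervise + -ory, with a spelling change
Meaning = relating to / place for


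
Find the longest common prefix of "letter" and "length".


Word 1: "letter"
Word 2: "length"
Comparing from start:
  Pos 0: 'l' == 'l'
  Pos 1: 'e' == 'e'
  Pos 2: 't' != 'n' (stop)
LCP = "le" (length 2)


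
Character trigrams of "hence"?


Word: "hence" (length 5)
Number of trigrams = 5 - 3 + 1 = 3
  Position 0: "hen"
  Position 1: "enc"
  Position 2: "nce"
Trigrams = "hen", "enc", "nce"


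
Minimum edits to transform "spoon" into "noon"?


Word 1: "spoon" (length 5)
Word 2: "noon" (length 4)
One optimal edit sequence (insert/delete/substitute each cost 1):
  1. delete 's'  (+1)
  2. substitute 'p' -> 'n'  (+1)
  3. keep 'o'
  4. keep 'o'
  5. keep 'n'
Total edit operations: 2
Edit distance = 2


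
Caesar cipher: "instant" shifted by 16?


Word: "instant"
Shift: 16
Each letter → (letter + shift) mod 26:
  'i' (8) + 16 = 24 → 'y'
  'n' (13) + 16 = 3 → 'd'
  's' (18) + 16 = 8 → 'i'
  't' (19) + 16 = 9 → 'j'
  'a' (0) + 16 = 16 → 'q'
  'n' (13) + 16 = 3 → 'd'
  't' (19) + 16 = 9 → 'j'
Result = "ydijqdj"


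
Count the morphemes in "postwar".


Word: "postwar"
Morphemes: post- + war
Each morpheme carries meaning
= 2 morphemes


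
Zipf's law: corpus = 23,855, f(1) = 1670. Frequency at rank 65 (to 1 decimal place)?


Zipf's law: f(r) = f(1) / r
f(1) = 1670
f(65) = 1670 / 65
= 25.7 occurrences


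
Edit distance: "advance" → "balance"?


Word 1: "advance" (length 7)
Word 2: "balance" (length 7)
One optimal edit sequence (insert/delete/substitute each cost 1):
  1. substitute 'a' -> 'b'  (+1)
  2. substitute 'd' -> 'a'  (+1)
  3. substitute 'v' -> 'l'  (+1)
  4. keep 'a'
  5. keep 'n'
  6. keep 'c'
  7. keep 'e'
Total edit operations: 3
Edit distance = 3


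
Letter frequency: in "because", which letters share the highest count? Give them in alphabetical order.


Word: "because"
Letter counts:
  'a': 1
  'b': 1
  'c': 1
  'e': 2
  's': 1
  'u': 1
Maximum count = 2
Most frequent = 'e' (2 times each)


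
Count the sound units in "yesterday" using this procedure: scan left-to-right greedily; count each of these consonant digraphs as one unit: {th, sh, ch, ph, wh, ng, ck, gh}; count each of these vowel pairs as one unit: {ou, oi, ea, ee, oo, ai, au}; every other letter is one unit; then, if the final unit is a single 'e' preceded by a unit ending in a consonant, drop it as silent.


Word: "yesterday" (9 letters)
Left-to-right scan:
  1. 'y' (letter)
  2. 'e' (letter)
  3. 's' (letter)
  4. 't' (letter)
  5. 'e' (letter)
  6. 'r' (letter)
  7. 'd' (letter)
  8. 'a' (letter)
  9. 'y' (letter)
Units from scan: 9
Sound units = 9 units


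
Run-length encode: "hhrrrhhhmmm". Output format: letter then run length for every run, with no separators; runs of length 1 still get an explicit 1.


String: "hhrrrhhhmmm"
Scanning for consecutive runs:
  'h' x 2
  'r' x 3
  'h' x 3
  'm' x 3
RLE = "h2r3h3m3"


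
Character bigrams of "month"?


Word: "month" (length 5)
Number of bigrams = 5 - 2 + 1 = 4
  Position 0: "mo"
  Position 1: "on"
  Position 2: "nt"
  Position 3: "th"
Bigrams = "mo", "on", "nt", "th"


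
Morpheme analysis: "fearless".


Word: "fearless"
Morphemes: fear / -less
Each morpheme carries meaning
= 2 morphemes


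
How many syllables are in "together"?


Word: "together"
Syllable breakdown: to · geth · er
Counting: 3 parts
= 3 syllables


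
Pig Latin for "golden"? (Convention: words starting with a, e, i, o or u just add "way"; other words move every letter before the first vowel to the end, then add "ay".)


Word: "golden"
Starts with consonant(s) → move to end, add 'ay'
Consonant cluster: "g"
Pig Latin = "oldengay"


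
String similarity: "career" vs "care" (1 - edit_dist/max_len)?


Word 1: "career" (length 6)
Word 2: "care" (length 4)
One optimal edit sequence:
  1. keep 'c'
  2. keep 'a'
  3. keep 'r'
  4. delete 'e'  (+1)
  5. keep 'e'
  6. delete 'r'  (+1)
Edit distance = 2
Max length = max(6, 4) = 6
Similarity = 1 - 2/6
= 0.6667


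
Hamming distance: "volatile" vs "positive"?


Comparing character by character (same length = 8):
  Pos 0: 'v' vs 'p' !=
  Pos 1: 'o' vs 'o' =
  Pos 2: 'l' vs 's' !=
  Pos 3: 'a' vs 'i' !=
  Pos 4: 't' vs 't' =
  Pos 5: 'i' vs 'i' =
  Pos 6: 'l' vs 'v' !=
  Pos 7: 'e' vs 'e' =
Hamming distance = 4


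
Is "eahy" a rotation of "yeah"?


Word: "yeah", Candidate: "eahy"
Method: check if candidate is substring of word+word
"yeahyeah" contains "eahy"? Yes
Is rotation = Yes


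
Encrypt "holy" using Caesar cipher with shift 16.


Word: "holy"
Shift: 16
Each letter → (letter + shift) mod 26:
  'h' (7) + 16 = 23 → 'x'
  'o' (14) + 16 = 4 → 'e'
  'l' (11) + 16 = 1 → 'b'
  'y' (24) + 16 = 14 → 'o'
Result = "xebo"


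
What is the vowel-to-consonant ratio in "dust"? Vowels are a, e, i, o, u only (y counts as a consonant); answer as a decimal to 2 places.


Word: "dust"
Vowels (a,e,i,o,u): 1
Consonants: 3
Ratio = 1/3
= 0.33


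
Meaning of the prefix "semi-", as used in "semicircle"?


Prefix: semi-
As in: semicircle -> semi- + circle
Meaning = half


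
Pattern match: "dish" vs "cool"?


Pattern of "dish": [0, 1, 2, 3]
Pattern of "cool": [0, 1, 1, 2]
Patterns do not match
Same pattern = No


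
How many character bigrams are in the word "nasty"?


Word: "nasty" (length 5)
Number of 2-grams = length - 2 + 1 = 5 - 2 + 1
= 4


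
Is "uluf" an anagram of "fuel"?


Word 1: "fuel" → sorted: eflu
Word 2: "uluf" → sorted: fluu
Same letters? eflu != fluu
Anagram = No


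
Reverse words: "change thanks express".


Original: "change thanks express"
Words (1..n): change | thanks | express
Reversed (n..1): express | thanks | change
Result = "express thanks change"


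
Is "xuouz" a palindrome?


Word: "xuouz"
Reversed: "zuoux"
Forward == Backward? xuouz != zuoux
Palindrome = No


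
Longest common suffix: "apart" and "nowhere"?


Word 1: "apart"
Word 2: "nowhere"
Comparing from end:
  Pos -1: 't' != 'e' (stop)
LCS = "" (length 0)


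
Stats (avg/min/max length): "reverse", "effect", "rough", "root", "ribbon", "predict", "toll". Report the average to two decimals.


Lengths: "reverse"=7, "effect"=6, "rough"=5, "root"=4, "ribbon"=6, "predict"=7, "toll"=4
Sum = 39, Count = 7
Average = 39/7 = 5.57
= avg=5.57, min=4, max=7


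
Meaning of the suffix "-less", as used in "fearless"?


Suffix: -less
Example: fearless = fear + -less
Meaning = without


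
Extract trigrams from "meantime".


Word: "meantime" (length 8)
Number of trigrams = 8 - 3 + 1 = 6
  Position 0: "mea"
  Position 1: "ean"
  Position 2: "ant"
  Position 3: "nti"
  Position 4: "tim"
  Position 5: "ime"
Trigrams = "mea", "ean", "ant", "nti", "tim", "ime"


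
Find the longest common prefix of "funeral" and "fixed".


Word 1: "funeral"
Word 2: "fixed"
Comparing from start:
  Pos 0: 'f' == 'f'
  Pos 1: 'u' != 'i' (stop)
LCP = "f" (length 1)


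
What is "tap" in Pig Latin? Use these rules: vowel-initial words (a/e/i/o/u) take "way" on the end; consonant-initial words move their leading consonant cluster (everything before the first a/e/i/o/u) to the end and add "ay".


Word: "tap"
Starts with consonant(s) → move to end, add 'ay'
Consonant cluster: "t"
Pig Latin = "aptay"


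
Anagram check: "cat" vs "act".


Word 1: "cat" → sorted: act
Word 2: "act" → sorted: act
Same letters? act == act
Anagram = Yes


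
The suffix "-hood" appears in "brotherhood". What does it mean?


Suffix: -hood
As in: brotherhood -> brother + -hood
Meaning = state / condition


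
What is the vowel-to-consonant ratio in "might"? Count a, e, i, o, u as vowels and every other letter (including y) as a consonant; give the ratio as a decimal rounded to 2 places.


Word: "might"
Vowels (a,e,i,o,u): 1
Consonants: 4
Ratio = 1/4
= 0.25


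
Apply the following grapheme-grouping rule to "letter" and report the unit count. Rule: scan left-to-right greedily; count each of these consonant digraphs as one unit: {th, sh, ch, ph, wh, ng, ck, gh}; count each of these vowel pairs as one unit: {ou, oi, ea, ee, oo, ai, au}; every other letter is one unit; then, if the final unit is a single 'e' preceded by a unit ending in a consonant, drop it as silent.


Word: "letter" (6 letters)
Left-to-right scan:
  [1] 'l' (letter)
  [2] 'e' (letter)
  [3] 't' (letter)
  [4] 't' (letter)
  [5] 'e' (letter)
  [6] 'r' (letter)
Units from scan: 6
Sound units = 6 units


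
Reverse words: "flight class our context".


Original: "flight class our context"
Words (1..n): flight | class | our | context
Reversed (n..1): context | our | class | flight
Result = "context our class flight"


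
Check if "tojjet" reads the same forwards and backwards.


Word: "tojjet"
Reversed: "tejjot"
Forward == Backward? tojjet != tejjot
Palindrome = No


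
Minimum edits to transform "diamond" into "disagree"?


Word 1: "diamond" (length 7)
Word 2: "disagree" (length 8)
One optimal edit sequence (insert/delete/substitute each cost 1):
  1. keep 'd'
  2. keep 'i'
  3. insert 's'  (+1)
  4. keep 'a'
  5. substitute 'm' -> 'g'  (+1)
  6. substitute 'o' -> 'r'  (+1)
  7. substitute 'n' -> 'e'  (+1)
  8. substitute 'd' -> 'e'  (+1)
Total edit operations: 5
Edit distance = 5


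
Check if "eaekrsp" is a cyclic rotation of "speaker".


Word: "speaker", Candidate: "eaekrsp"
Method: check if candidate is substring of word+word
"speakerspeaker" contains "eaekrsp"? No
Is rotation = No


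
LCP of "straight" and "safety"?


Word 1: "straight"
Word 2: "safety"
Comparing from start:
  Pos 0: 's' == 's'
  Pos 1: 't' != 'a' (stop)
LCP = "s" (length 1)


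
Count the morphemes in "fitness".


Word: "fitness"
Morphemes: fit / -ness
Each morpheme carries meaning
= 2 morphemes


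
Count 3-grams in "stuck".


Word: "stuck" (length 5)
Number of 3-grams = length - 3 + 1 = 5 - 3 + 1
= 3


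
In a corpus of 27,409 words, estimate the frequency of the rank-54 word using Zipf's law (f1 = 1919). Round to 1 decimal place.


Zipf's law: f(r) = f(1) / r
f(1) = 1919
f(54) = 1919 / 54
= 35.5 occurrences


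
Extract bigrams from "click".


Word: "click" (length 5)
Number of bigrams = 5 - 2 + 1 = 4
  Position 0: "cl"
  Position 1: "li"
  Position 2: "ic"
  Position 3: "ck"
Bigrams = "cl", "li", "ic", "ck"


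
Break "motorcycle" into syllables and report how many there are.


Word: "motorcycle"
Syllable breakdown: mo · tor · cy · cle
Counting: 4 parts
= 4 syllables


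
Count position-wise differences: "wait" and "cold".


Comparing character by character (same length = 4):
  Pos 0: 'w' vs 'c' !=
  Pos 1: 'a' vs 'o' !=
  Pos 2: 'i' vs 'l' !=
  Pos 3: 't' vs 'd' !=
Hamming distance = 4


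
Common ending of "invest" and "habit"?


Word 1: "invest"
Word 2: "habit"
Comparing from end:
  Pos -1: 't' == 't'
  Pos -2: 's' != 'i' (stop)
LCS = "t" (length 1)


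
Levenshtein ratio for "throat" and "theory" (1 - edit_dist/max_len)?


Word 1: "throat" (length 6)
Word 2: "theory" (length 6)
One optimal edit sequence:
  1. keep 't'
  2. keep 'h'
  3. substitute 'r' -> 'e'  (+1)
  4. keep 'o'
  5. substitute 'a' -> 'r'  (+1)
  6. substitute 't' -> 'y'  (+1)
Edit distance = 3
Max length = max(6, 6) = 6
Similarity = 1 - 3/6
= 0.5000


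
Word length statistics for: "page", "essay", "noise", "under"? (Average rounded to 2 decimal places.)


Lengths: "page"=4, "essay"=5, "noise"=5, "under"=5
Sum = 19, Count = 4
Average = 19/4 = 4.75
= avg=4.75, min=4, max=5


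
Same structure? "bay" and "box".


Pattern of "bay": [0, 1, 2]
Pattern of "box": [0, 1, 2]
Patterns match
Same pattern = Yes


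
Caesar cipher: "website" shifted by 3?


Word: "website"
Shift: 3
Each letter → (letter + shift) mod 26:
  'w' (22) + 3 = 25 → 'z'
  'e' (4) + 3 = 7 → 'h'
  'b' (1) + 3 = 4 → 'e'
  's' (18) + 3 = 21 → 'v'
  'i' (8) + 3 = 11 → 'l'
  't' (19) + 3 = 22 → 'w'
  'e' (4) + 3 = 7 → 'h'
Result = "zhevlwh"


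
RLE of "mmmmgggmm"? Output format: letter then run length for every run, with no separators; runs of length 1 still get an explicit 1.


String: "mmmmgggmm"
Scanning for consecutive runs:
  'm' x 4
  'g' x 3
  'm' x 2
RLE = "m4g3m2"


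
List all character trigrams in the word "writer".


Word: "writer" (length 6)
Number of trigrams = 6 - 3 + 1 = 4
  Position 0: "wri"
  Position 1: "rit"
  Position 2: "ite"
  Position 3: "ter"
Trigrams = "wri", "rit", "ite", "ter"


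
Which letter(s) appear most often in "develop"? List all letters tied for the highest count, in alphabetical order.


Word: "develop"
Letter counts:
  'd': 1
  'e': 2
  'l': 1
  'o': 1
  'p': 1
  'v': 1
Maximum count = 2
Most frequent = 'e' (2 times each)


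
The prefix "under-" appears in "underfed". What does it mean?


Prefix: under-
Example: underfed (under- + fed)
Meaning = insufficient


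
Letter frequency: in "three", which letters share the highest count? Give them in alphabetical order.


Word: "three"
Letter counts:
  'e': 2
  'h': 1
  'r': 1
  't': 1
Maximum count = 2
Most frequent = 'e' (2 times each)


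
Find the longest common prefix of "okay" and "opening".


Word 1: "okay"
Word 2: "opening"
Comparing from start:
  Pos 0: 'o' == 'o'
  Pos 1: 'k' != 'p' (stop)
LCP = "o" (length 1)


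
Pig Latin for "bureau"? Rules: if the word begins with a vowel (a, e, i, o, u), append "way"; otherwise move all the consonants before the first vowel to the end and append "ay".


Word: "bureau"
Starts with consonant(s) → move to end, add 'ay'
Consonant cluster: "b"
Pig Latin = "ureaubay"


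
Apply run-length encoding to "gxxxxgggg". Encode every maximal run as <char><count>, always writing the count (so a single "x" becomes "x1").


String: "gxxxxgggg"
Scanning for consecutive runs:
  'g' x 1
  'x' x 4
  'g' x 4
RLE = "g1x4g4"


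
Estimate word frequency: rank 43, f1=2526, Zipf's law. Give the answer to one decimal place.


Zipf's law: f(r) = f(1) / r
f(1) = 2526
f(43) = 2526 / 43
= 58.7 occurrences


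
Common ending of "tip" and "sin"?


Word 1: "tip"
Word 2: "sin"
Comparing from end:
  Pos -1: 'p' != 'n' (stop)
LCS = "" (length 0)


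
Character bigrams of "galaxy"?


Word: "galaxy" (length 6)
Number of bigrams = 6 - 2 + 1 = 5
  Position 0: "ga"
  Position 1: "al"
  Position 2: "la"
  Position 3: "ax"
  Position 4: "xy"
Bigrams = "ga", "al", "la", "ax", "xy"


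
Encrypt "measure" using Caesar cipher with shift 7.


Word: "measure"
Shift: 7
Each letter → (letter + shift) mod 26:
  'm' (12) + 7 = 19 → 't'
  'e' (4) + 7 = 11 → 'l'
  'a' (0) + 7 = 7 → 'h'
  's' (18) + 7 = 25 → 'z'
  'u' (20) + 7 = 1 → 'b'
  'r' (17) + 7 = 24 → 'y'
  'e' (4) + 7 = 11 → 'l'
Result = "tlhzbyl"


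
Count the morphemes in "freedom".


Word: "freedom"
Morphemes: free | -dom
Each morpheme carries meaning
= 2 morphemes


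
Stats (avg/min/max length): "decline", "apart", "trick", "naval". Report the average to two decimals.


Lengths: "decline"=7, "apart"=5, "trick"=5, "naval"=5
Sum = 22, Count = 4
Average = 22/4 = 5.50
= avg=5.50, min=5, max=7


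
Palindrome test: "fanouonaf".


Word: "fanouonaf"
Reversed: "fanouonaf"
Forward == Backward? fanouonaf == fanouonaf
Palindrome = Yes


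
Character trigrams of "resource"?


Word: "resource" (length 8)
Number of trigrams = 8 - 3 + 1 = 6
  Position 0: "res"
  Position 1: "eso"
  Position 2: "sou"
  Position 3: "our"
  Position 4: "urc"
  Position 5: "rce"
Trigrams = "res", "eso", "sou", "our", "urc", "rce"


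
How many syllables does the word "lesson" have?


Word: "lesson"
Syllable breakdown: les-son
Counting: 2 parts
= 2 syllables


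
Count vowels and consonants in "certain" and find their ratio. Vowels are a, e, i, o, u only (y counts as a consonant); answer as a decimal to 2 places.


Word: "certain"
Vowels (a,e,i,o,u): 3
Consonants: 4
Ratio = 3/4
= 0.75


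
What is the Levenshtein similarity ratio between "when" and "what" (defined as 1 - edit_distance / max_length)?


Word 1: "when" (length 4)
Word 2: "what" (length 4)
One optimal edit sequence:
  1. keep 'w'
  2. keep 'h'
  3. substitute 'e' -> 'a'  (+1)
  4. substitute 'n' -> 't'  (+1)
Edit distance = 2
Max length = max(4, 4) = 4
Similarity = 1 - 2/4
= 0.5000


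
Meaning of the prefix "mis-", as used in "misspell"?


Prefix: mis-
As in: misspell -> mis- + spell
Meaning = wrongly


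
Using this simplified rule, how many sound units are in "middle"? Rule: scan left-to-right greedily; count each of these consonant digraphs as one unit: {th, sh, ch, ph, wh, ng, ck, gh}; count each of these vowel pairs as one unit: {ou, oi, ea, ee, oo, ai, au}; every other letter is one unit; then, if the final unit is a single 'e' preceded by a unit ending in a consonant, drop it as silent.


Word: "middle" (6 letters)
Left-to-right scan:
  [1] 'm' (letter)
  [2] 'i' (letter)
  [3] 'd' (letter)
  [4] 'd' (letter)
  [5] 'l' (letter)
  [6] 'e' (letter)
Units from scan: 6
Final unit is 'e' after a consonant -> drop as silent (-1)
Sound units = 5 units


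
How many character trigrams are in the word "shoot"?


Word: "shoot" (length 5)
Number of 3-grams = length - 3 + 1 = 5 - 3 + 1
= 3


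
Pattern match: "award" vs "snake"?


Pattern of "award": [0, 1, 0, 2, 3]
Pattern of "snake": [0, 1, 2, 3, 4]
Patterns do not match
Same pattern = No


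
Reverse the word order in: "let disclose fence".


Original: "let disclose fence"
Words (1..n): let | disclose | fence
Reversed (n..1): fence | disclose | let
Result = "fence disclose let"


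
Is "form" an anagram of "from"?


Word 1: "from" → sorted: fmor
Word 2: "form" → sorted: fmor
Same letters? fmor == fmor
Anagram = Yes


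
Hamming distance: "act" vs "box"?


Comparing character by character (same length = 3):
  Pos 0: 'a' vs 'b' !=
  Pos 1: 'c' vs 'o' !=
  Pos 2: 't' vs 'x' !=
Hamming distance = 3


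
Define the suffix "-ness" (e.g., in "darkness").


Suffix: -ness
Example: darkness = dark + -ness
Meaning = state of being


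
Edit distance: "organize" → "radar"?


Word 1: "organize" (length 8)
Word 2: "radar" (length 5)
One optimal edit sequence (insert/delete/substitute each cost 1):
  1. delete 'o'  (+1)
  2. keep 'r'
  3. delete 'g'  (+1)
  4. keep 'a'
  5. delete 'n'  (+1)
  6. substitute 'i' -> 'd'  (+1)
  7. substitute 'z' -> 'a'  (+1)
  8. substitute 'e' -> 'r'  (+1)
Total edit operations: 6
Edit distance = 6


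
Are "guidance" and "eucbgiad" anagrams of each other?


Word 1: "guidance" → sorted: acdeginu
Word 2: "eucbgiad" → sorted: abcdegiu
Same letters? acdeginu != abcdegiu
Anagram = No


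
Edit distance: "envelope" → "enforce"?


Word 1: "envelope" (length 8)
Word 2: "enforce" (length 7)
One optimal edit sequence (insert/delete/substitute each cost 1):
  1. keep 'e'
  2. keep 'n'
  3. delete 'v'  (+1)
  4. substitute 'e' -> 'f'  (+1)
  5. substitute 'l' -> 'o'  (+1)
  6. substitute 'o' -> 'r'  (+1)
  7. substitute 'p' -> 'c'  (+1)
  8. keep 'e'
Total edit operations: 5
Edit distance = 5


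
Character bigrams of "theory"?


Word: "theory" (length 6)
Number of bigrams = 6 - 2 + 1 = 5
  Position 0: "th"
  Position 1: "he"
  Position 2: "eo"
  Position 3: "or"
  Position 4: "ry"
Bigrams = "th", "he", "eo", "or", "ry"


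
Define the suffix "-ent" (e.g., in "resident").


Suffix: -ent
Example: resident (reside + -ent, with a spelling change)
Meaning = one who / that which


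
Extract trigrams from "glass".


Word: "glass" (length 5)
Number of trigrams = 5 - 3 + 1 = 3
  Position 0: "gla"
  Position 1: "las"
  Position 2: "ass"
Trigrams = "gla", "las", "ass"


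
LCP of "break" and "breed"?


Word 1: "break"
Word 2: "breed"
Comparing from start:
  Pos 0: 'b' == 'b'
  Pos 1: 'r' == 'r'
  Pos 2: 'e' == 'e'
  Pos 3: 'a' != 'e' (stop)
LCP = "bre" (length 3)


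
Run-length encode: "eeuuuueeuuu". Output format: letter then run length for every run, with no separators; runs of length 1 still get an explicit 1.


String: "eeuuuueeuuu"
Scanning for consecutive runs:
  'e' x 2
  'u' x 4
  'e' x 2
  'u' x 3
RLE = "e2u4e2u3"


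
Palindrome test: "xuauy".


Word: "xuauy"
Reversed: "yuaux"
Forward == Backward? xuauy != yuaux
Palindrome = No


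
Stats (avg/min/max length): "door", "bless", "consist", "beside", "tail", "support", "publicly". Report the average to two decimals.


Lengths: "door"=4, "bless"=5, "consist"=7, "beside"=6, "tail"=4, "support"=7, "publicly"=8
Sum = 41, Count = 7
Average = 41/7 = 5.86
= avg=5.86, min=4, max=8


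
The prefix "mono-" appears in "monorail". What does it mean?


Prefix: mono-
Example: monorail = mono- + rail
Meaning = one


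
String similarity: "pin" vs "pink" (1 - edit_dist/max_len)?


Word 1: "pin" (length 3)
Word 2: "pink" (length 4)
One optimal edit sequence:
  1. keep 'p'
  2. keep 'i'
  3. keep 'n'
  4. insert 'k'  (+1)
Edit distance = 1
Max length = max(3, 4) = 4
Similarity = 1 - 1/4
= 0.7500


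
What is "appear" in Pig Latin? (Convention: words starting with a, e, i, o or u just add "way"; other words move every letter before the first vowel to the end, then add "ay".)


Word: "appear"
Starts with vowel → add 'way'
Pig Latin = "appearway"


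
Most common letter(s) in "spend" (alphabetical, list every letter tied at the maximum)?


Word: "spend"
Letter counts:
  'd': 1
  'e': 1
  'n': 1
  'p': 1
  's': 1
Maximum count = 1
Most frequent = 'd', 'e', 'n', 'p', 's' (1 time each)


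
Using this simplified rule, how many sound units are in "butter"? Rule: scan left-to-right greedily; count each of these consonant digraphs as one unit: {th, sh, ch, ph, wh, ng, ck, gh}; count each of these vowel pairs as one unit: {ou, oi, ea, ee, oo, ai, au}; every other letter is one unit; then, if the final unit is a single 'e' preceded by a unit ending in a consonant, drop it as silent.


Word: "butter" (6 letters)
Left-to-right scan:
  1. 'b' (letter)
  2. 'u' (letter)
  3. 't' (letter)
  4. 't' (letter)
  5. 'e' (letter)
  6. 'r' (letter)
Units from scan: 6
Sound units = 6 units


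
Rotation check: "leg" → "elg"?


Word: "leg", Candidate: "elg"
Method: check if candidate is substring of word+word
"legleg" contains "elg"? No
Is rotation = No


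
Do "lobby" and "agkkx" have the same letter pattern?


Pattern of "lobby": [0, 1, 2, 2, 3]
Pattern of "agkkx": [0, 1, 2, 2, 3]
Patterns match
Same pattern = Yes


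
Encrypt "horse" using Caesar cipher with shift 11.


Word: "horse"
Shift: 11
Each letter → (letter + shift) mod 26:
  'h' (7) + 11 = 18 → 's'
  'o' (14) + 11 = 25 → 'z'
  'r' (17) + 11 = 2 → 'c'
  's' (18) + 11 = 3 → 'd'
  'e' (4) + 11 = 15 → 'p'
Result = "szcdp"


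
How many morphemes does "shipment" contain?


Word: "shipment"
Morphemes: ship | -ment
Each morpheme carries meaning
= 2 morphemes


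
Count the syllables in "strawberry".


Word: "strawberry"
Syllable breakdown: straw-ber-ry
Counting: 3 parts
= 3 syllables


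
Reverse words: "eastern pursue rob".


Original: "eastern pursue rob"
Words (1..n): eastern | pursue | rob
Reversed (n..1): rob | pursue | eastern
Result = "rob pursue eastern"


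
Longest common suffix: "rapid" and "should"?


Word 1: "rapid"
Word 2: "should"
Comparing from end:
  Pos -1: 'd' == 'd'
  Pos -2: 'i' != 'l' (stop)
LCS = "d" (length 1)


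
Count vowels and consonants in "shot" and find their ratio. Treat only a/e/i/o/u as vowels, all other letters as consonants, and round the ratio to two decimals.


Word: "shot"
Vowels (a,e,i,o,u): 1
Consonants: 3
Ratio = 1/3
= 0.33


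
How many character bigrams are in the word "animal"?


Word: "animal" (length 6)
Number of 2-grams = length - 2 + 1 = 6 - 2 + 1
= 5


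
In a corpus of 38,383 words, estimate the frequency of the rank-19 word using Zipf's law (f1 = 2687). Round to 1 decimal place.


Zipf's law: f(r) = f(1) / r
f(1) = 2687
f(19) = 2687 / 19
= 141.4 occurrences


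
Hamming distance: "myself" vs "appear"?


Comparing character by character (same length = 6):
  Pos 0: 'm' vs 'a' !=
  Pos 1: 'y' vs 'p' !=
  Pos 2: 's' vs 'p' !=
  Pos 3: 'e' vs 'e' =
  Pos 4: 'l' vs 'a' !=
  Pos 5: 'f' vs 'r' !=
Hamming distance = 5


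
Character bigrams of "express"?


Word: "express" (length 7)
Number of bigrams = 7 - 2 + 1 = 6
  Position 0: "ex"
  Position 1: "xp"
  Position 2: "pr"
  Position 3: "re"
  Position 4: "es"
  Position 5: "ss"
Bigrams = "ex", "xp", "pr", "re", "es", "ss"


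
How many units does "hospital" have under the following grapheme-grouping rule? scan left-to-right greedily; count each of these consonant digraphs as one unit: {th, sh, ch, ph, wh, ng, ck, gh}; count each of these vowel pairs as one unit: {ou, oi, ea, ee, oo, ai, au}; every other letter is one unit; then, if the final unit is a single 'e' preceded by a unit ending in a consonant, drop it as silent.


Word: "hospital" (8 letters)
Left-to-right scan:
  1. 'h' (letter)
  2. 'o' (letter)
  3. 's' (letter)
  4. 'p' (letter)
  5. 'i' (letter)
  6. 't' (letter)
  7. 'a' (letter)
  8. 'l' (letter)
Units from scan: 8
Sound units = 8 units


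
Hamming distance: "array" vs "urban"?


Comparing character by character (same length = 5):
  Pos 0: 'a' vs 'u' !=
  Pos 1: 'r' vs 'r' =
  Pos 2: 'r' vs 'b' !=
  Pos 3: 'a' vs 'a' =
  Pos 4: 'y' vs 'n' !=
Hamming distance = 3


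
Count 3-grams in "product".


Word: "product" (length 7)
Number of 3-grams = length - 3 + 1 = 7 - 3 + 1
= 5


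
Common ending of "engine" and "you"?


Word 1: "engine"
Word 2: "you"
Comparing from end:
  Pos -1: 'e' != 'u' (stop)
LCS = "" (length 0)


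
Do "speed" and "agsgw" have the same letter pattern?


Pattern of "speed": [0, 1, 2, 2, 3]
Pattern of "agsgw": [0, 1, 2, 1, 3]
Patterns do not match
Same pattern = No


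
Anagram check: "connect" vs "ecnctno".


Word 1: "connect" → sorted: ccennot
Word 2: "ecnctno" → sorted: ccennot
Same letters? ccennot == ccennot
Anagram = Yes


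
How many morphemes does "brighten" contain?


Word: "brighten"
Morphemes: bright / -en
Each morpheme carries meaning
= 2 morphemes


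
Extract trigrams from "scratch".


Word: "scratch" (length 7)
Number of trigrams = 7 - 3 + 1 = 5
  Position 0: "scr"
  Position 1: "cra"
  Position 2: "rat"
  Position 3: "atc"
  Position 4: "tch"
Trigrams = "scr", "cra", "rat", "atc", "tch"


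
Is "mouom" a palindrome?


Word: "mouom"
Reversed: "mouom"
Forward == Backward? mouom == mouom
Palindrome = Yes


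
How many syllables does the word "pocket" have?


Word: "pocket"
Syllable breakdown: pock / et
Counting: 2 parts
= 2 syllables


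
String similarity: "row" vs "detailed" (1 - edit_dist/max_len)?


Word 1: "row" (length 3)
Word 2: "detailed" (length 8)
One optimal edit sequence:
  1. insert 'd'  (+1)
  2. insert 'e'  (+1)
  3. insert 't'  (+1)
  4. insert 'a'  (+1)
  5. insert 'i'  (+1)
  6. substitute 'r' -> 'l'  (+1)
  7. substitute 'o' -> 'e'  (+1)
  8. substitute 'w' -> 'd'  (+1)
Edit distance = 8
Max length = max(3, 8) = 8
Similarity = 1 - 8/8
= 0.0000


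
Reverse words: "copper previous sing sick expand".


Original: "copper previous sing sick expand"
Words (1..n): copper | previous | sing | sick | expand
Reversed (n..1): expand | sick | sing | previous | copper
Result = "expand sick sing previous copper"


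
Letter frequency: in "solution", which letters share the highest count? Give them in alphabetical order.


Word: "solution"
Letter counts:
  'i': 1
  'l': 1
  'n': 1
  'o': 2
  's': 1
  't': 1
  'u': 1
Maximum count = 2
Most frequent = 'o' (2 times each)


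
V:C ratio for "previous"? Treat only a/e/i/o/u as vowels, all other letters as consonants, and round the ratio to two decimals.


Word: "previous"
Vowels (a,e,i,o,u): 4
Consonants: 4
Ratio = 4/4
= 1.00


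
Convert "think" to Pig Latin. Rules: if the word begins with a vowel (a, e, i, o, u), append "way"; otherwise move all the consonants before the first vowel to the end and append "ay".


Word: "think"
Starts with consonant(s) → move to end, add 'ay'
Consonant cluster: "th"
Pig Latin = "inkthay"


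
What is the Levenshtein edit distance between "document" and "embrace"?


Word 1: "document" (length 8)
Word 2: "embrace" (length 7)
One optimal edit sequence (insert/delete/substitute each cost 1):
  1. delete 'd'  (+1)
  2. substitute 'o' -> 'e'  (+1)
  3. substitute 'c' -> 'm'  (+1)
  4. substitute 'u' -> 'b'  (+1)
  5. substitute 'm' -> 'r'  (+1)
  6. substitute 'e' -> 'a'  (+1)
  7. substitute 'n' -> 'c'  (+1)
  8. substitute 't' -> 'e'  (+1)
Total edit operations: 8
Edit distance = 8


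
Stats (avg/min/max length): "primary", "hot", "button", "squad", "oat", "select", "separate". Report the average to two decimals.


Lengths: "primary"=7, "hot"=3, "button"=6, "squad"=5, "oat"=3, "select"=6, "separate"=8
Sum = 38, Count = 7
Average = 38/7 = 5.43
= avg=5.43, min=3, max=8


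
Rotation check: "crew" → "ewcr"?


Word: "crew", Candidate: "ewcr"
Method: check if candidate is substring of word+word
"crewcrew" contains "ewcr"? Yes
Is rotation = Yes


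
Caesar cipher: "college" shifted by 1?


Word: "college"
Shift: 1
Each letter → (letter + shift) mod 26:
  'c' (2) + 1 = 3 → 'd'
  'o' (14) + 1 = 15 → 'p'
  'l' (11) + 1 = 12 → 'm'
  'l' (11) + 1 = 12 → 'm'
  'e' (4) + 1 = 5 → 'f'
  'g' (6) + 1 = 7 → 'h'
  'e' (4) + 1 = 5 → 'f'
Result = "dpmmfhf"


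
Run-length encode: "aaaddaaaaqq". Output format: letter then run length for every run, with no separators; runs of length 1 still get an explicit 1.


String: "aaaddaaaaqq"
Scanning for consecutive runs:
  'a' x 3
  'd' x 2
  'a' x 4
  'q' x 2
RLE = "a3d2a4q2"


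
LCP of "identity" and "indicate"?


Word 1: "identity"
Word 2: "indicate"
Comparing from start:
  Pos 0: 'i' == 'i'
  Pos 1: 'd' != 'n' (stop)
LCP = "i" (length 1)


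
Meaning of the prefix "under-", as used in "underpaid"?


Prefix: under-
As in: underpaid -> under- + paid
Meaning = insufficient


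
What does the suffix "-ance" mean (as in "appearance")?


Suffix: -ance
Example: appearance = appear + -ance
Meaning = state of


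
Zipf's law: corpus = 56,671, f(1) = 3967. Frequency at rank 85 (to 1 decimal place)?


Zipf's law: f(r) = f(1) / r
f(1) = 3967
f(85) = 3967 / 85
= 46.7 occurrences


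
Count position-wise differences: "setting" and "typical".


Comparing character by character (same length = 7):
  Pos 0: 's' vs 't' !=
  Pos 1: 'e' vs 'y' !=
  Pos 2: 't' vs 'p' !=
  Pos 3: 't' vs 'i' !=
  Pos 4: 'i' vs 'c' !=
  Pos 5: 'n' vs 'a' !=
  Pos 6: 'g' vs 'l' !=
Hamming distance = 7


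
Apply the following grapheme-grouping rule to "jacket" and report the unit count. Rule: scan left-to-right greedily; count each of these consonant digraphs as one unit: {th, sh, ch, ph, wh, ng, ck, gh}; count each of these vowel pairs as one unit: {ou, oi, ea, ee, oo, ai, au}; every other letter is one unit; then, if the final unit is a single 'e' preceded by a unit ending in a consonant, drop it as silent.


Word: "jacket" (6 letters)
Left-to-right scan:
  (1) 'j' (letter)
  (2) 'a' (letter)
  (3) 'ck' (digraph)
  (4) 'e' (letter)
  (5) 't' (letter)
Units from scan: 5
Sound units = 5 units


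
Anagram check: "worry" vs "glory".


Word 1: "worry" → sorted: orrwy
Word 2: "glory" → sorted: glory
Same letters? orrwy != glory
Anagram = No


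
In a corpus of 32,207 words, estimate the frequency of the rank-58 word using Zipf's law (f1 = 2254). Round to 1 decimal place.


Zipf's law: f(r) = f(1) / r
f(1) = 2254
f(58) = 2254 / 58
= 38.9 occurrences


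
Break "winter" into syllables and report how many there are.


Word: "winter"
Syllable breakdown: win · ter
Counting: 2 parts
= 2 syllables


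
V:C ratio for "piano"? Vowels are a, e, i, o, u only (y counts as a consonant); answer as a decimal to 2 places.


Word: "piano"
Vowels (a,e,i,o,u): 3
Consonants: 2
Ratio = 3/2
= 1.50


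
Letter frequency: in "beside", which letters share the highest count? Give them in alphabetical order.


Word: "beside"
Letter counts:
  'b': 1
  'd': 1
  'e': 2
  'i': 1
  's': 1
Maximum count = 2
Most frequent = 'e' (2 times each)


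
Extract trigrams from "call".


Word: "call" (length 4)
Number of trigrams = 4 - 3 + 1 = 2
  Position 0: "cal"
  Position 1: "all"
Trigrams = "cal", "all"
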